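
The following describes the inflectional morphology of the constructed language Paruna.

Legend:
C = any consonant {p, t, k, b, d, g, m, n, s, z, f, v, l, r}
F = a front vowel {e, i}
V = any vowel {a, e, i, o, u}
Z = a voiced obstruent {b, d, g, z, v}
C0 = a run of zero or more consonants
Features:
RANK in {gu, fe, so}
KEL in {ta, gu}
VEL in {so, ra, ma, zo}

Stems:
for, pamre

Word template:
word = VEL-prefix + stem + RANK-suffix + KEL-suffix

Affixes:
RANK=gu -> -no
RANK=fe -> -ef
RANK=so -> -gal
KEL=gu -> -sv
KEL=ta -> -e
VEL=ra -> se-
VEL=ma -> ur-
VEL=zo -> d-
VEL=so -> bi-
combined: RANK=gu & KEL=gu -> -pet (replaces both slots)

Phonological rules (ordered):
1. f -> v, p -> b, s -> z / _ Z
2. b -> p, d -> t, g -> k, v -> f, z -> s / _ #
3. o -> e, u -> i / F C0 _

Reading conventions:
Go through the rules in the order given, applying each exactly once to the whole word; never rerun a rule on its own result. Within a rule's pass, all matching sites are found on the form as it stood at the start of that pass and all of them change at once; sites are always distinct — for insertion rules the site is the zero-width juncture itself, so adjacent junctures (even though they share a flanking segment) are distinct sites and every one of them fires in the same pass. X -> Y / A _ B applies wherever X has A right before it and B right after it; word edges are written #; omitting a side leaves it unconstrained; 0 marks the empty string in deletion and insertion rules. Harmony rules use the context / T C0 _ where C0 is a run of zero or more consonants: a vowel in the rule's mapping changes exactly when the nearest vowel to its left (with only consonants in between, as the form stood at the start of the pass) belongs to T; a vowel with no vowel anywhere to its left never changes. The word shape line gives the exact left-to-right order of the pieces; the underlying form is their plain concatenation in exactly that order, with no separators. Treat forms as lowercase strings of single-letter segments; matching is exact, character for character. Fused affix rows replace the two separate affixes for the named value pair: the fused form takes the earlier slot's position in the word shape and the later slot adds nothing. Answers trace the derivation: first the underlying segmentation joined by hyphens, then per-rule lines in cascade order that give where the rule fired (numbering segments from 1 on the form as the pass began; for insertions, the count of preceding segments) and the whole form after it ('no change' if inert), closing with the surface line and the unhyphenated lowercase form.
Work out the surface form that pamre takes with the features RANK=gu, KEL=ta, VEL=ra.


underlying: se-pamre-no-e
1. f -> v, p -> b, s -> z / _ Z: no change
2. b -> p, d -> t, g -> k, v -> f, z -> s / _ #: no change
3. o -> e, u -> i / F C0 _: fires at position(s) 9: sepamrenee
surface: sepamrenee


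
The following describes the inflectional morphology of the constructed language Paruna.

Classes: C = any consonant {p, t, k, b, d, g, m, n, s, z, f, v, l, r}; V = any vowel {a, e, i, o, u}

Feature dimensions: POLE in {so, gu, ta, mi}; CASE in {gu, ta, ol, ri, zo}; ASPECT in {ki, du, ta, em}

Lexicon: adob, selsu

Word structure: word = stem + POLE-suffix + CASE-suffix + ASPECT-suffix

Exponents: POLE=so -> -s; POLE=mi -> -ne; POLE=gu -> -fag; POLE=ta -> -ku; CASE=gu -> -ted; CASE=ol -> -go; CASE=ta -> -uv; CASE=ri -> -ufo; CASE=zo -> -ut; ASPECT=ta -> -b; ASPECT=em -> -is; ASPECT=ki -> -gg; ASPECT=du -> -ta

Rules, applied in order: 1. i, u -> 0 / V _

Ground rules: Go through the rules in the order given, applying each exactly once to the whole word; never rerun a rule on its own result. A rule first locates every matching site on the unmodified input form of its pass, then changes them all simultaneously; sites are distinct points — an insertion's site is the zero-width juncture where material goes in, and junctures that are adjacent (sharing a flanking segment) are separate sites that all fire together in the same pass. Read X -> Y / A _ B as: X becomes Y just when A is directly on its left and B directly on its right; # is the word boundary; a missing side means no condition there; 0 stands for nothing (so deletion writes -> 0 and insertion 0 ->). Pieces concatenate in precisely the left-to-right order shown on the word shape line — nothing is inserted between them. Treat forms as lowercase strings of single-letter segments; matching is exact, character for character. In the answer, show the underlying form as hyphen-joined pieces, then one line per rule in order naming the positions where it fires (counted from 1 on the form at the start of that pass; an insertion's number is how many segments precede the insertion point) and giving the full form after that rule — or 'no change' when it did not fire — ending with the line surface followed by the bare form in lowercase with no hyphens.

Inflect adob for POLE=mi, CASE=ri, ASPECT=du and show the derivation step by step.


underlying: adob-ne-ufo-ta
1. i, u -> 0 / V _: fires at position(s) 7: adobnefota
surface: adobnefota


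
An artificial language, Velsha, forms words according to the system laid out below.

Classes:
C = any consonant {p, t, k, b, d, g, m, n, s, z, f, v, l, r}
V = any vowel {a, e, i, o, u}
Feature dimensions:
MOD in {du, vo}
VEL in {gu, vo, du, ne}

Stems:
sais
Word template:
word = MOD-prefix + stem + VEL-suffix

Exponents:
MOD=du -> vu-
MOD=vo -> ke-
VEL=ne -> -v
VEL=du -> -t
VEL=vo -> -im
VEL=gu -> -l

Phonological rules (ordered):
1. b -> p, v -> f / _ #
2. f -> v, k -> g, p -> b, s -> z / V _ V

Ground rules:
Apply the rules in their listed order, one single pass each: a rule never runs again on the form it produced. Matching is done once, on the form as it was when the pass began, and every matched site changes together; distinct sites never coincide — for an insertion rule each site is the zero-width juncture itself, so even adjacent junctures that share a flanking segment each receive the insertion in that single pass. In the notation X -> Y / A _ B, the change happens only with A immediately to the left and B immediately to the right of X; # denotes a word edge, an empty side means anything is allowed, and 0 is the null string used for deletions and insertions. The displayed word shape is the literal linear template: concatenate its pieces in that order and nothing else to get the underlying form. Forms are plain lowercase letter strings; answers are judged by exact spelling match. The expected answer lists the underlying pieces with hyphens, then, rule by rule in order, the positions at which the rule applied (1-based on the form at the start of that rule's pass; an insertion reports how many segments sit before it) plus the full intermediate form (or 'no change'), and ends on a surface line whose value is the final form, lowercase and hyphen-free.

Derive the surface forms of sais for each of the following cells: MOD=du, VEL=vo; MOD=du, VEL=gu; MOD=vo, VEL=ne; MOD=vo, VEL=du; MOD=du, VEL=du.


cell MOD=du, VEL=vo:
underlying: vu-sais-im
1. b -> p, v -> f / _ #: no change
2. f -> v, k -> g, p -> b, s -> z / V _ V: fires at position(s) 3, 6: vuzaizim
surface: vuzaizim

cell MOD=du, VEL=gu:
underlying: vu-sais-l
1. b -> p, v -> f / _ #: no change
2. f -> v, k -> g, p -> b, s -> z / V _ V: fires at position(s) 3: vuzaisl
surface: vuzaisl

cell MOD=vo, VEL=ne:
underlying: ke-sais-v
1. b -> p, v -> f / _ #: fires at position(s) 7: kesaisf
2. f -> v, k -> g, p -> b, s -> z / V _ V: fires at position(s) 3: kezaisf
surface: kezaisf

cell MOD=vo, VEL=du:
underlying: ke-sais-t
1. b -> p, v -> f / _ #: no change
2. f -> v, k -> g, p -> b, s -> z / V _ V: fires at position(s) 3: kezaist
surface: kezaist

cell MOD=du, VEL=du:
underlying: vu-sais-t
1. b -> p, v -> f / _ #: no change
2. f -> v, k -> g, p -> b, s -> z / V _ V: fires at position(s) 3: vuzaist
surface: vuzaist


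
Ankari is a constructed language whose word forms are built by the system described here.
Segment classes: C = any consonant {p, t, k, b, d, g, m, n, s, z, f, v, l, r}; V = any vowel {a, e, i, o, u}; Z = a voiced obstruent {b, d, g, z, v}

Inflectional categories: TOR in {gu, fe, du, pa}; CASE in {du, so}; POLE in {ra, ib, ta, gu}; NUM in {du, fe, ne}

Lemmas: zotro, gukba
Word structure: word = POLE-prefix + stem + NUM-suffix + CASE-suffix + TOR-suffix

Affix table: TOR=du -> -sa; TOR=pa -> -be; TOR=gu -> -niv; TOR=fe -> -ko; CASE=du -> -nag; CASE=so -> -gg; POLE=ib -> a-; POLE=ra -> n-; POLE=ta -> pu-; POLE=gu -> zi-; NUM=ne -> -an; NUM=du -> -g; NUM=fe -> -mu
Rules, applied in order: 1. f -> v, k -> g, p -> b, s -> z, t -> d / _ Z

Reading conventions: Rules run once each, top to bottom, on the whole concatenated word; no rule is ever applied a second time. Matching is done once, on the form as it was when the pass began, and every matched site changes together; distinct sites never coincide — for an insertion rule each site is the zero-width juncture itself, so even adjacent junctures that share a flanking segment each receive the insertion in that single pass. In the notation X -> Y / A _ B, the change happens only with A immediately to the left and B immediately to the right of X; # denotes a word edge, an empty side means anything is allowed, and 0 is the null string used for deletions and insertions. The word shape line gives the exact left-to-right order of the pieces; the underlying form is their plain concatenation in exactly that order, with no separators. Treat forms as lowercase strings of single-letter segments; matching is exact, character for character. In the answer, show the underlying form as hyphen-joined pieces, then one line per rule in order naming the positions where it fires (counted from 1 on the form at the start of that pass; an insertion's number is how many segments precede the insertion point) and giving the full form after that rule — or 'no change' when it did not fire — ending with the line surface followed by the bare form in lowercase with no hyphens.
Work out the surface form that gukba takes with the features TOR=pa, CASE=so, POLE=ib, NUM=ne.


underlying: a-gukba-an-gg-be
1. f -> v, k -> g, p -> b, s -> z, t -> d / _ Z: fires at position(s) 4: agugbaanggbe
surface: agugbaanggbe


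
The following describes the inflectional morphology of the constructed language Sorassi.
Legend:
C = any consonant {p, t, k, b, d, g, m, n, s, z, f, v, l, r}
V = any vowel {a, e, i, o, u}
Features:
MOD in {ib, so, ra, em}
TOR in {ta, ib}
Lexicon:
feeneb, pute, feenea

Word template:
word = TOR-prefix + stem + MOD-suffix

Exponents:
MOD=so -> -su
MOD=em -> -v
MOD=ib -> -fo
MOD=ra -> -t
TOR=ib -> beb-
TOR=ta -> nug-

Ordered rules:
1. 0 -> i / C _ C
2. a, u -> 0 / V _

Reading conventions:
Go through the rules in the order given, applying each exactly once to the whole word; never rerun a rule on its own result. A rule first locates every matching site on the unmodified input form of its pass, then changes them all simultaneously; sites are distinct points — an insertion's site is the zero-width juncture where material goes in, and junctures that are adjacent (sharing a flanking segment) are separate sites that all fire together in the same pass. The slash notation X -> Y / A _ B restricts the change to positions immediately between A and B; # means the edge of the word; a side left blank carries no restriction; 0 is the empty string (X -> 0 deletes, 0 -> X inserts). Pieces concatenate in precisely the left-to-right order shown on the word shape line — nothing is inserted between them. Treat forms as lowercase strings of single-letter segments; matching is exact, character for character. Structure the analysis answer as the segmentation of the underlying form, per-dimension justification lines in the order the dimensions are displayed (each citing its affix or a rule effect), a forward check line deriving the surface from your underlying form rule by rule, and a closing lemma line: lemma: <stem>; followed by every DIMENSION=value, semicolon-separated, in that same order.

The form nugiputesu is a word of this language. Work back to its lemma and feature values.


underlying: nug-pute-su
MOD=so - signalled by the affix -su
TOR=ta - signalled by the affix nug-
check: nugputesu -> nugiputesu -> nugiputesu
lemma: pute; MOD=so; TOR=ta


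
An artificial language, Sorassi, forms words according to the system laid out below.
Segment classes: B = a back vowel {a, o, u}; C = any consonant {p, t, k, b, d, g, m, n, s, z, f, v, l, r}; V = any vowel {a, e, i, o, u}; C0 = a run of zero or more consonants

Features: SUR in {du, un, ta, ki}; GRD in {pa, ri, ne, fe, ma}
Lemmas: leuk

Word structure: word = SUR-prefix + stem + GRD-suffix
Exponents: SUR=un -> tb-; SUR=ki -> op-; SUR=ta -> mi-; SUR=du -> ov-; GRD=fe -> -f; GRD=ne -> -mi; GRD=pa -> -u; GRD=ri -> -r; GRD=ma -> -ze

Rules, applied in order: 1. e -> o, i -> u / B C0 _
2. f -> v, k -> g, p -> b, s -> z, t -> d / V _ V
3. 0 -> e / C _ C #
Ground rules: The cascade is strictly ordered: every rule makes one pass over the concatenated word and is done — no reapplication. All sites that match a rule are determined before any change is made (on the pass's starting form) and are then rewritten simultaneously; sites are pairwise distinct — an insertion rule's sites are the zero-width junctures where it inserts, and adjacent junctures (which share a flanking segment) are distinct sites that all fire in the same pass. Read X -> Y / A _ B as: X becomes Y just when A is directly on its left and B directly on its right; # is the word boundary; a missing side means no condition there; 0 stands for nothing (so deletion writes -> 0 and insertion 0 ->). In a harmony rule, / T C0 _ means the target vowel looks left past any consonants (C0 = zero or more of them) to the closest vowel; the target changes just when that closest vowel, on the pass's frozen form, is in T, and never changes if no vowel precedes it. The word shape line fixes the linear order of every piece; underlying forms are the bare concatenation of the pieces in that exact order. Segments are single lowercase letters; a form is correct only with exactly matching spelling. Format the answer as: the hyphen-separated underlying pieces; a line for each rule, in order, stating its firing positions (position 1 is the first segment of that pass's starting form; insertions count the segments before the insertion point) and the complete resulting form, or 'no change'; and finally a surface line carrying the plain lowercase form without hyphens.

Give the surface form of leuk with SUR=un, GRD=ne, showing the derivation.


underlying: tb-leuk-mi
1. e -> o, i -> u / B C0 _: fires at position(s) 8: tbleukmu
2. f -> v, k -> g, p -> b, s -> z, t -> d / V _ V: no change
3. 0 -> e / C _ C #: no change
surface: tbleukmu


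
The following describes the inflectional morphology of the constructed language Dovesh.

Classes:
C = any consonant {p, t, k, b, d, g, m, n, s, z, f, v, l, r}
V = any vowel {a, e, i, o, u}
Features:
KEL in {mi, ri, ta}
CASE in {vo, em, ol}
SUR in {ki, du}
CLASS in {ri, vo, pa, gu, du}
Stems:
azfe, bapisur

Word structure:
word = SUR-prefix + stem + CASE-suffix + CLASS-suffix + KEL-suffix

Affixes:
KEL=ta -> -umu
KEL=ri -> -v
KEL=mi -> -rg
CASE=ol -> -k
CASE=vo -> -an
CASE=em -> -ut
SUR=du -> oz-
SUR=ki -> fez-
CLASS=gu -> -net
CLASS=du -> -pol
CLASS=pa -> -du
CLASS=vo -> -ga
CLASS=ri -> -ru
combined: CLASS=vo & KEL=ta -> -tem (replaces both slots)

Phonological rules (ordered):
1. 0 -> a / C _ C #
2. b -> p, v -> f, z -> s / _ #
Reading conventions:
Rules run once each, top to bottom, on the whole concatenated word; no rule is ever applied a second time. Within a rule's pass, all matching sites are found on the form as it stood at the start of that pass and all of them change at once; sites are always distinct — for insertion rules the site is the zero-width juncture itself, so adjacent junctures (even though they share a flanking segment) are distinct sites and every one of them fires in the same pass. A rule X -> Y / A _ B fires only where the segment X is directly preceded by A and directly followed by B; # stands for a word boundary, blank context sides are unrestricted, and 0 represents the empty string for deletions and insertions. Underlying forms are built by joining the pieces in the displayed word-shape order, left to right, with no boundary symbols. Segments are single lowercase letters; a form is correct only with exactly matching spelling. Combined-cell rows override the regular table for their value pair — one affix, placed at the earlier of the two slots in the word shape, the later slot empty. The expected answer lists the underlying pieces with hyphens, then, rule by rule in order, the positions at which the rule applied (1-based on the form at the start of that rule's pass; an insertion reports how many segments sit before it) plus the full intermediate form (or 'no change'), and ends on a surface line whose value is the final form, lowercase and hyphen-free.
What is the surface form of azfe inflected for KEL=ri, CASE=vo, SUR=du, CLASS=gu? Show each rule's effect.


underlying: oz-azfe-an-net-v
1. 0 -> a / C _ C #: inserts after position(s) 11: ozazfeannetav
2. b -> p, v -> f, z -> s / _ #: fires at position(s) 13: ozazfeannetaf
surface: ozazfeannetaf


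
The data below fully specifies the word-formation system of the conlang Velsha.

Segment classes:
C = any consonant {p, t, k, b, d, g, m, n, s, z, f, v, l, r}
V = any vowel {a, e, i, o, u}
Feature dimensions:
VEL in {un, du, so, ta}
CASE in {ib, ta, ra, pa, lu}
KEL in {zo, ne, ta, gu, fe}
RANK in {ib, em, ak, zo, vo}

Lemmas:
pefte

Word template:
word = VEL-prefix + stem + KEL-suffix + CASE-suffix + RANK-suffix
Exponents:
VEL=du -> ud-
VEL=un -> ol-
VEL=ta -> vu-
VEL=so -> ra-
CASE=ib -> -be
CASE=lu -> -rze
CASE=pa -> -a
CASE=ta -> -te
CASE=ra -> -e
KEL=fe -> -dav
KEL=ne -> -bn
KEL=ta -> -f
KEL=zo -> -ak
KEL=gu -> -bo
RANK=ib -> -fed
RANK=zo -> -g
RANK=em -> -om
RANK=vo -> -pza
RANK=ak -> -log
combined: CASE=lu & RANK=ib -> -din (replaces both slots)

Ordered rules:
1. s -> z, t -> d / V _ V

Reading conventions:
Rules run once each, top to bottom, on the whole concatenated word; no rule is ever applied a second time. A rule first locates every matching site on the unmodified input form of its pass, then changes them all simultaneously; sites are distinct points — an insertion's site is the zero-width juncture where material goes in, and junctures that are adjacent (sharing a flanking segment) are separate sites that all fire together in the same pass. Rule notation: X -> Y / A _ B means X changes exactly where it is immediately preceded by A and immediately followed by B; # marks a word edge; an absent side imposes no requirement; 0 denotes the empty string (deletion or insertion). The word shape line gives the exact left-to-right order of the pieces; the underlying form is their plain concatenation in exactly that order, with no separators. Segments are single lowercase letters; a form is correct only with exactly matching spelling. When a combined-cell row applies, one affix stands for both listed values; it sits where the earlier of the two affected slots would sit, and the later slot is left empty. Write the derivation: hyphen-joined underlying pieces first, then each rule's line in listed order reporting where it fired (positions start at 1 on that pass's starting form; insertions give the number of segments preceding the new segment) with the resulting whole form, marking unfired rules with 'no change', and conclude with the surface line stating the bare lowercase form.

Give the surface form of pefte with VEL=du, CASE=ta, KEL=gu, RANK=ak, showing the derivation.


underlying: ud-pefte-bo-te-log
1. s -> z, t -> d / V _ V: fires at position(s) 10: udpeftebodelog
surface: udpeftebodelog


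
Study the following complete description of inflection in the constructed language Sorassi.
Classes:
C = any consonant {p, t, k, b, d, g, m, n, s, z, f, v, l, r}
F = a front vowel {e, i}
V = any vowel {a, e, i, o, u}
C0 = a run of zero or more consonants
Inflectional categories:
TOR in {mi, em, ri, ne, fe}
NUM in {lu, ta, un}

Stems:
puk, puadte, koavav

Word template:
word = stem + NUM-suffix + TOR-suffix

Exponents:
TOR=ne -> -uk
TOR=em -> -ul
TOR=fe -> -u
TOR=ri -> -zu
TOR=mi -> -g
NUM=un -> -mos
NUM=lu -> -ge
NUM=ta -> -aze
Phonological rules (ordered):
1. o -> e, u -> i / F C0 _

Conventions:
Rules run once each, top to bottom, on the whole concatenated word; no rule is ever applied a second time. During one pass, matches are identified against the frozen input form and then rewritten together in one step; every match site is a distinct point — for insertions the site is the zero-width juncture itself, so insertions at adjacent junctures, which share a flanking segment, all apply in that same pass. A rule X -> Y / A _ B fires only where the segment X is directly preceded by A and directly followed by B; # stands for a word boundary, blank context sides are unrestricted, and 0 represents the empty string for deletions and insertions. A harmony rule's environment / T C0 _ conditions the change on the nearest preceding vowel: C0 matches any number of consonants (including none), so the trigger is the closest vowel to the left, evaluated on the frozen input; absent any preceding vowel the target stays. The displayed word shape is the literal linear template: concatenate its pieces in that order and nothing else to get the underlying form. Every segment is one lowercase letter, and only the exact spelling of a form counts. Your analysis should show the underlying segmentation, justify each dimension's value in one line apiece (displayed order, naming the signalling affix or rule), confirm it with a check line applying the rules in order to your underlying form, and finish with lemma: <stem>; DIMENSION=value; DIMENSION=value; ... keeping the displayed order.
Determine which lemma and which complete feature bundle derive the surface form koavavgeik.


underlying: koavav-ge-uk
TOR=ne - signalled by the affix -uk
NUM=lu - signalled by the affix -ge
check: koavavgeuk -> koavavgeik
lemma: koavav; TOR=ne; NUM=lu


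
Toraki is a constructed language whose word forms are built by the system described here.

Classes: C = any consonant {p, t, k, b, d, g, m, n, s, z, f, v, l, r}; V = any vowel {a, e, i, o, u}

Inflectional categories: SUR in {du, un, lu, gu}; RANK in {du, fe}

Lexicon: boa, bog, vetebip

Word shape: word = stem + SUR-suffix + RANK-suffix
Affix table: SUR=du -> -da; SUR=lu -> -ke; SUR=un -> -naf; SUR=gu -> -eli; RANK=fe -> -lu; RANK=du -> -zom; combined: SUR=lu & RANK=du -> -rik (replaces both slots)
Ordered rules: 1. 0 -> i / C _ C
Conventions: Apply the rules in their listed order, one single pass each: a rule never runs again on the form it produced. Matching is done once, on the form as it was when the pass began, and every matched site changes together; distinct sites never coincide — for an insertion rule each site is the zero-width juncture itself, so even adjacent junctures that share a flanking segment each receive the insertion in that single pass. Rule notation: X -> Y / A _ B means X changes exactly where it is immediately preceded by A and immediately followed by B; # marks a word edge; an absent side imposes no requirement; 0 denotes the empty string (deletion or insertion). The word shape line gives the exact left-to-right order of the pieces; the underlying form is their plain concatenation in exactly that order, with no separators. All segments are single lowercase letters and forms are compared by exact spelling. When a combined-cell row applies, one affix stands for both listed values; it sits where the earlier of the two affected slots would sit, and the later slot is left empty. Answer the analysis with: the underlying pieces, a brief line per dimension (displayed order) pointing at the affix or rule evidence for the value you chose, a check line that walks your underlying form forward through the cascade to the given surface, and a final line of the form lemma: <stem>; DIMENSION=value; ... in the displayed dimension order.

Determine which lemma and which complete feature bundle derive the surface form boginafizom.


underlying: bog-naf-zom
SUR=un - signalled by the affix -naf
RANK=du - signalled by the affix -zom
check: bognafzom -> boginafizom
lemma: bog; SUR=un; RANK=du


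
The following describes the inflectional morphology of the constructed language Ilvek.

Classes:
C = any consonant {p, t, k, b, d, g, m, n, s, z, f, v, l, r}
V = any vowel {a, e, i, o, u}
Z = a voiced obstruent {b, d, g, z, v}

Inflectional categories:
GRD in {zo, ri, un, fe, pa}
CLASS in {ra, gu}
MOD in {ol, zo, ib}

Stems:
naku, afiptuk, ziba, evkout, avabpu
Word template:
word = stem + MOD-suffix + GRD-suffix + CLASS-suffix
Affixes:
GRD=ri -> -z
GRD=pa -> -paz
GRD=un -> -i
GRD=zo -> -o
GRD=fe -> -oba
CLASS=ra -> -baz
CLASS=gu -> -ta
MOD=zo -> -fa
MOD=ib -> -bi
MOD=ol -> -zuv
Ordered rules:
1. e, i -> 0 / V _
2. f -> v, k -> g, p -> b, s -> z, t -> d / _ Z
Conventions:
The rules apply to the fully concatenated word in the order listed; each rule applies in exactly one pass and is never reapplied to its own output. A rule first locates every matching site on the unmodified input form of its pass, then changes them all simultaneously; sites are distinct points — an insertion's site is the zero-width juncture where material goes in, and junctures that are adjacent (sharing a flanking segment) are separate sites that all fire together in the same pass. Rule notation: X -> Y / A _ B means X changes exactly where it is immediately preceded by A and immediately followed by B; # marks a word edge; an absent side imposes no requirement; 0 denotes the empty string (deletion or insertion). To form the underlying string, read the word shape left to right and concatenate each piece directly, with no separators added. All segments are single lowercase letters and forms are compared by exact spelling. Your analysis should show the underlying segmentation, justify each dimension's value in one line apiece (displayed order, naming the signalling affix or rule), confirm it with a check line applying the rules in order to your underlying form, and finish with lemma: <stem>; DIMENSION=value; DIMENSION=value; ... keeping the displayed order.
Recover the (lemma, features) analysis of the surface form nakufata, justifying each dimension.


underlying: naku-fa-i-ta
GRD=un - signalled by the affix -i
CLASS=gu - signalled by the affix -ta
MOD=zo - signalled by the affix -fa
check: nakufaita -> nakufata -> nakufata
lemma: naku; GRD=un; CLASS=gu; MOD=zo


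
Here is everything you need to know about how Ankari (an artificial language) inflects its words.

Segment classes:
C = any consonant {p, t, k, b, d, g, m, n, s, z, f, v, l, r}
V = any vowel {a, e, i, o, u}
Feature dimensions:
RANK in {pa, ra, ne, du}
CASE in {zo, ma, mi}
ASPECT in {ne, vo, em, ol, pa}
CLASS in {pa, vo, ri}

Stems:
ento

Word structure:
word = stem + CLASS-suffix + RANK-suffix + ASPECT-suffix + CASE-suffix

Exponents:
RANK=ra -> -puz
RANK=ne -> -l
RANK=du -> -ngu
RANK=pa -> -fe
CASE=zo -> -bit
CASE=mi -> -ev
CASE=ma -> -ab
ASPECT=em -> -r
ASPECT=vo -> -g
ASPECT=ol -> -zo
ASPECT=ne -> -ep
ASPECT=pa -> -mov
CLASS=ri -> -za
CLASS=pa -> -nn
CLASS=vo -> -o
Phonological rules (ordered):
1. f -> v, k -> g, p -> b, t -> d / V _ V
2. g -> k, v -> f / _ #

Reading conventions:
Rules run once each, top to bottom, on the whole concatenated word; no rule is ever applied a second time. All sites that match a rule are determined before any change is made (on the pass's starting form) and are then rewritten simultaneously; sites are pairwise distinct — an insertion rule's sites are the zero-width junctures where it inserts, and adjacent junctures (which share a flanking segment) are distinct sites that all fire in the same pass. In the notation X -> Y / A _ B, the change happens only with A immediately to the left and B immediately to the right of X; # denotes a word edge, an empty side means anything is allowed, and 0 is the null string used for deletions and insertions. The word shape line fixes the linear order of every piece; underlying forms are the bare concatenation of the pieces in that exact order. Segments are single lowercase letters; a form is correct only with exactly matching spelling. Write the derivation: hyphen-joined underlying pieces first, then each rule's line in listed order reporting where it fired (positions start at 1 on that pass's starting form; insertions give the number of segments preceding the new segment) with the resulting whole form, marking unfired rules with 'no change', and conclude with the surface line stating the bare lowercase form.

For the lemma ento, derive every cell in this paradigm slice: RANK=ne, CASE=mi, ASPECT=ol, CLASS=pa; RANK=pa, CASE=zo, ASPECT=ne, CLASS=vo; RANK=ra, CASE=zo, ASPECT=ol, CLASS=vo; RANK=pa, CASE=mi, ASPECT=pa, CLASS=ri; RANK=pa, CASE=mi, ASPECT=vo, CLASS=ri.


cell RANK=ne, CASE=mi, ASPECT=ol, CLASS=pa:
underlying: ento-nn-l-zo-ev
1. f -> v, k -> g, p -> b, t -> d / V _ V: no change
2. g -> k, v -> f / _ #: fires at position(s) 11: entonnlzoef
surface: entonnlzoef

cell RANK=pa, CASE=zo, ASPECT=ne, CLASS=vo:
underlying: ento-o-fe-ep-bit
1. f -> v, k -> g, p -> b, t -> d / V _ V: fires at position(s) 6: entooveepbit
2. g -> k, v -> f / _ #: no change
surface: entooveepbit

cell RANK=ra, CASE=zo, ASPECT=ol, CLASS=vo:
underlying: ento-o-puz-zo-bit
1. f -> v, k -> g, p -> b, t -> d / V _ V: fires at position(s) 6: entoobuzzobit
2. g -> k, v -> f / _ #: no change
surface: entoobuzzobit

cell RANK=pa, CASE=mi, ASPECT=pa, CLASS=ri:
underlying: ento-za-fe-mov-ev
1. f -> v, k -> g, p -> b, t -> d / V _ V: fires at position(s) 7: entozavemovev
2. g -> k, v -> f / _ #: fires at position(s) 13: entozavemovef
surface: entozavemovef

cell RANK=pa, CASE=mi, ASPECT=vo, CLASS=ri:
underlying: ento-za-fe-g-ev
1. f -> v, k -> g, p -> b, t -> d / V _ V: fires at position(s) 7: entozavegev
2. g -> k, v -> f / _ #: fires at position(s) 11: entozavegef
surface: entozavegef


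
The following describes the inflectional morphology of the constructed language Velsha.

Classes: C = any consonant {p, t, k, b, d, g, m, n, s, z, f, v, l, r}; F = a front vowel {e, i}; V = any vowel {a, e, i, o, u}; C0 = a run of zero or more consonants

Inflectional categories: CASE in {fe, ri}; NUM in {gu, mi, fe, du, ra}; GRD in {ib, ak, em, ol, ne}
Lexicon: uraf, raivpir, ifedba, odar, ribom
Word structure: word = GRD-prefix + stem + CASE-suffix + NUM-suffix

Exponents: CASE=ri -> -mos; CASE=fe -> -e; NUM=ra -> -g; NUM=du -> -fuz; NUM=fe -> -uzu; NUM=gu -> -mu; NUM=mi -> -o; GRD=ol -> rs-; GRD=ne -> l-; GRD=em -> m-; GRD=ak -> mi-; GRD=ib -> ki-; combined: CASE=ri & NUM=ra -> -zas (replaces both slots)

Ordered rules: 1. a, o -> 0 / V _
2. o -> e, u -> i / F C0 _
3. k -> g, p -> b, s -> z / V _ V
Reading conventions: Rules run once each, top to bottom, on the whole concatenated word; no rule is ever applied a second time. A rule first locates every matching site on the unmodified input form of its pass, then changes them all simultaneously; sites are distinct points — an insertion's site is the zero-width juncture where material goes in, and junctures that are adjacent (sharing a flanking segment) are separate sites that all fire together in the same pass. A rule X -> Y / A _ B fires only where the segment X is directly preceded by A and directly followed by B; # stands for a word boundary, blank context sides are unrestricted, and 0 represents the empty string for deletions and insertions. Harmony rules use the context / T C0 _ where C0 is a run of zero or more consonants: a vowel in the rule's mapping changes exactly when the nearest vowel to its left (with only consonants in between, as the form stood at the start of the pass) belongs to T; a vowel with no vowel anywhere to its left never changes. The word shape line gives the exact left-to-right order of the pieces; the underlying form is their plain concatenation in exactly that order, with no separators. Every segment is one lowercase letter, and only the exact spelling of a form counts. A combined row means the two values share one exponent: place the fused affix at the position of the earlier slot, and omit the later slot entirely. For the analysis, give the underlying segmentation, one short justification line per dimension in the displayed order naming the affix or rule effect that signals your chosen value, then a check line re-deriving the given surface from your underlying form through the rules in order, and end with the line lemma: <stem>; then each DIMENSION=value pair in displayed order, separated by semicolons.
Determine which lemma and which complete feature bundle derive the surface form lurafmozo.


underlying: l-uraf-mos-o
CASE=ri - signalled by the affix -mos
NUM=mi - signalled by the affix -o
GRD=ne - signalled by the affix l-
check: lurafmoso -> lurafmoso -> lurafmoso -> lurafmozo
lemma: uraf; CASE=ri; NUM=mi; GRD=ne


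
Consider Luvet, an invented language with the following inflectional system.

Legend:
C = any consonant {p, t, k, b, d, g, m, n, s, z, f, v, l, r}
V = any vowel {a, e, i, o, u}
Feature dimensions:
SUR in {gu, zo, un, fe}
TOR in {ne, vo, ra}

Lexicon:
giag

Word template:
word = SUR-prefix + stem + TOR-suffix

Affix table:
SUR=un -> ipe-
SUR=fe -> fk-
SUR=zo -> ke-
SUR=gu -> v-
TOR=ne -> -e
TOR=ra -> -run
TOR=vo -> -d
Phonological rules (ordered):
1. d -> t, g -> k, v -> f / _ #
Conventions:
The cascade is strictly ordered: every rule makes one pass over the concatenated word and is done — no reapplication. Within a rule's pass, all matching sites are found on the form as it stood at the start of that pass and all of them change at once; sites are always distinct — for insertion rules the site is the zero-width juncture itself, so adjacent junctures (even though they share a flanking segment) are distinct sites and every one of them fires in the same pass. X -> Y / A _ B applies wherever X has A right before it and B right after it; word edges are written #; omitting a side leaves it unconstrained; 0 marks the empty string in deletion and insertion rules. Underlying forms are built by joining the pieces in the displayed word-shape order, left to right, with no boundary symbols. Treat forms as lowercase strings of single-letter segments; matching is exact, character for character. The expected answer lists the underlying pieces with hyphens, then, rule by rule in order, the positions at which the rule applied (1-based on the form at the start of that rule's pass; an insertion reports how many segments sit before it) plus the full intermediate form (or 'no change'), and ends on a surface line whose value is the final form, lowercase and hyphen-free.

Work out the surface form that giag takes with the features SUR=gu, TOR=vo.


underlying: v-giag-d
1. d -> t, g -> k, v -> f / _ #: fires at position(s) 6: vgiagt
surface: vgiagt


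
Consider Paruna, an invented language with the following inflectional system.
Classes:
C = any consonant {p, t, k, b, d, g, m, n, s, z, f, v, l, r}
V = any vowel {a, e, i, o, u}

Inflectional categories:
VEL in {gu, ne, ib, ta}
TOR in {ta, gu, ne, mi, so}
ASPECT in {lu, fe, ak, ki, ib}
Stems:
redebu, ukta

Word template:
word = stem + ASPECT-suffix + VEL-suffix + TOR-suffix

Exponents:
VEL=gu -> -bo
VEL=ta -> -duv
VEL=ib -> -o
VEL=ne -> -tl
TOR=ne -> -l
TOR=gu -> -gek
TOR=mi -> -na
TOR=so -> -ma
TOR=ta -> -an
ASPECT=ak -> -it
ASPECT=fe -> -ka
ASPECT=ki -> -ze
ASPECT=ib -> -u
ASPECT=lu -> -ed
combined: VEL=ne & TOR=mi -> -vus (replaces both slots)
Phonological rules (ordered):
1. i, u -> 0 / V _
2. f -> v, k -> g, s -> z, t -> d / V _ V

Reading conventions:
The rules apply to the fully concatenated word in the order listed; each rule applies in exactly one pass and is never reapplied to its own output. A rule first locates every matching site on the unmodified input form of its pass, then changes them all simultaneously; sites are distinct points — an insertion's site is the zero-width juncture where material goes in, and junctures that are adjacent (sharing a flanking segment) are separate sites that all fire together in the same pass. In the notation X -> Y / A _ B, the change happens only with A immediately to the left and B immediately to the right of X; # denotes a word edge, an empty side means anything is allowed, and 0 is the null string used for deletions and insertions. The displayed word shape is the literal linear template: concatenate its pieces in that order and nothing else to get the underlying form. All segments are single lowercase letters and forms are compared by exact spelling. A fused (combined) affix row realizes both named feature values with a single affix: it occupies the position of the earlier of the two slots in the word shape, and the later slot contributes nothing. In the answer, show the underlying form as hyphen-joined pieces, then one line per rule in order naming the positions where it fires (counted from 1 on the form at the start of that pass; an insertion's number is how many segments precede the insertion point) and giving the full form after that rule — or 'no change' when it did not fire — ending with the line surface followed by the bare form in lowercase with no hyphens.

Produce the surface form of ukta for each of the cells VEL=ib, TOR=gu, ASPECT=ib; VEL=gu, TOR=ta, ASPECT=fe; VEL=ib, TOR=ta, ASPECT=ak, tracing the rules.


cell VEL=ib, TOR=gu, ASPECT=ib:
underlying: ukta-u-o-gek
1. i, u -> 0 / V _: fires at position(s) 5: uktaogek
2. f -> v, k -> g, s -> z, t -> d / V _ V: no change
surface: uktaogek

cell VEL=gu, TOR=ta, ASPECT=fe:
underlying: ukta-ka-bo-an
1. i, u -> 0 / V _: no change
2. f -> v, k -> g, s -> z, t -> d / V _ V: fires at position(s) 5: uktagaboan
surface: uktagaboan

cell VEL=ib, TOR=ta, ASPECT=ak:
underlying: ukta-it-o-an
1. i, u -> 0 / V _: fires at position(s) 5: uktatoan
2. f -> v, k -> g, s -> z, t -> d / V _ V: fires at position(s) 5: uktadoan
surface: uktadoan


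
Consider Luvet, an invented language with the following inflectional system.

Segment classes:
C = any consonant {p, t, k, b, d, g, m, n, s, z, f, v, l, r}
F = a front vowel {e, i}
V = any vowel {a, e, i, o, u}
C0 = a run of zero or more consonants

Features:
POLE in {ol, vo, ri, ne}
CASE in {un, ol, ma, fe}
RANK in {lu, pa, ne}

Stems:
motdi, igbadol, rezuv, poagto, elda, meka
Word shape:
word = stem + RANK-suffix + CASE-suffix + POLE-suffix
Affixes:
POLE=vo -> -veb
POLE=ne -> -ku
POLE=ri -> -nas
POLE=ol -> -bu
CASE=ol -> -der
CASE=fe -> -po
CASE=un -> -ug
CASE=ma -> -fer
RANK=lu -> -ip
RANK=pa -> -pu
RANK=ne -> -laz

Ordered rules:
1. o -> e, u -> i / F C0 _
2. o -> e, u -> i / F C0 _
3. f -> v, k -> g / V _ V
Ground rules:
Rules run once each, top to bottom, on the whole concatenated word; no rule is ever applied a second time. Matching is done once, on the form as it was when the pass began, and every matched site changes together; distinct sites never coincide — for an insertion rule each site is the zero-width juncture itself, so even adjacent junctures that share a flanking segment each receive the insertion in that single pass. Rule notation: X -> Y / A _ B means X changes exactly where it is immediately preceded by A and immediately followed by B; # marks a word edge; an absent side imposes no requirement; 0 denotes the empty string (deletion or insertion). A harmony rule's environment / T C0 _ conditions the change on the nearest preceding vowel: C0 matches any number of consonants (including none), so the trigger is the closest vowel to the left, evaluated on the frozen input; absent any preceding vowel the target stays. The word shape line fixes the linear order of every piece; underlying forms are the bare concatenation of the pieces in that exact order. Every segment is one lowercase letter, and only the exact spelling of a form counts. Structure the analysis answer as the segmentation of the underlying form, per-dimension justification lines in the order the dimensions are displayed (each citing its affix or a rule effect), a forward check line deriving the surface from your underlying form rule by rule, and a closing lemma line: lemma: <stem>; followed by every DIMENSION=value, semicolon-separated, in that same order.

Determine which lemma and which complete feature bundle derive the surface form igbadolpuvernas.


underlying: igbadol-pu-fer-nas
POLE=ri - signalled by the affix -nas
CASE=ma - signalled by the affix -fer
RANK=pa - signalled by the affix -pu
check: igbadolpufernas -> igbadolpufernas -> igbadolpufernas -> igbadolpuvernas
lemma: igbadol; POLE=ri; CASE=ma; RANK=pa
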